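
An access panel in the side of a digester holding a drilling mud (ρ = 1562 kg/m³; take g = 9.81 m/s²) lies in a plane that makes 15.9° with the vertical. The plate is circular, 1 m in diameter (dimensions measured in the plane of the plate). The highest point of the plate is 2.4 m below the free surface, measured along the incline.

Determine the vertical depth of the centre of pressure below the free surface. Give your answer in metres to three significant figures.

γ = ρg = 1562 × 9.81 / 1000 = 15.32322 kN/m³.
The plate makes 15.9° with the vertical, i.e. θ = 90° − 15.9° = 74.1° to the horizontal. Measuring y along the incline from the free-surface line, vertical depth h = y·sinθ with sinθ = 0.961741.
The centroid is at the centre, 0.5 m below the top of the plate, so y_c = 2.4 + 0.5 = 2.9 m and h_c = 2.9 × 0.961741 = 2.78905 m.
A = π(0.5)² = 0.785398 m².
Resultant F = γ·h_c·A = 15.32322 × 2.78905 × 0.785398 = 33.5657 kN.
I_c = πr⁴/4 = π × 0.5⁴/4 = 0.0490874 m⁴.
Centre of pressure: y_p = y_c + I_c/(y_c·A) = 2.9 + 0.0490874/(2.9 × 0.785398) = 2.9 + 0.0215517 = 2.92155 m along the plane.
Vertically, h_p = y_p·sinθ = 2.92155 × 0.961741 = 2.80977 m.

h_p = 2.81 m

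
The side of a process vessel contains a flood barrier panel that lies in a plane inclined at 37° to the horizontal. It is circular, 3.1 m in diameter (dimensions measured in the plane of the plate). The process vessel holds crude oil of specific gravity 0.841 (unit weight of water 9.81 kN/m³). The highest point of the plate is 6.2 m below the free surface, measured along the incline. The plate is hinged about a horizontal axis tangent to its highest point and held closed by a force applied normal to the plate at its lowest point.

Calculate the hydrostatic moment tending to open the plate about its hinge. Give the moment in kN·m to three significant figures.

γ = 0.841 × 9.81 = 8.25021 kN/m³.
Let θ = 37° be the plate's angle to the horizontal; measure y along the incline from where the plane meets the free surface. Vertical depth h = y·sinθ with sinθ = 0.601815.
The centroid is at the centre, 1.55 m below the top of the plate, so y_c = 6.2 + 1.55 = 7.75 m and h_c = 7.75 × 0.601815 = 4.66407 m.
A = π(1.55)² = 7.54768 m².
Resultant F = γ·h_c·A = 8.25021 × 4.66407 × 7.54768 = 290.431 kN.
I_c = πr⁴/4 = π × 1.55⁴/4 = 4.53332 m⁴.
Centre of pressure: y_p = y_c + I_c/(y_c·A) = 7.75 + 4.53332/(7.75 × 7.54768) = 7.75 + 0.0774999 = 7.8275 m along the plane.
The resultant acts 1.55 + 0.0774999 = 1.6275 m (along the plate) below the hinge at the top edge, so the moment about the hinge is M = F × 1.6275 = 290.431 × 1.6275 = 472.676 kN·m.

M ≈ 473 kN·m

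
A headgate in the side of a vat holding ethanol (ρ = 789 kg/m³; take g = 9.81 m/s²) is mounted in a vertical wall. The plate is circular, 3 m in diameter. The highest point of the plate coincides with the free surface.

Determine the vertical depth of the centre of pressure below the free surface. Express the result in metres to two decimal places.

γ = ρg = 789 × 9.81 / 1000 = 7.74009 kN/m³.
The centroid is at the centre, 1.5 m below the top of the plate, so the centroid depth is h_c = 1.5 m.
A = π(1.5)² = 7.06858 m².
Resultant F = γ·h_c·A = 7.74009 × 1.5 × 7.06858 = 82.0672 kN.
I_c = πr⁴/4 = π × 1.5⁴/4 = 3.97608 m⁴.
Centre of pressure: y_p = y_c + I_c/(y_c·A) = 1.5 + 3.97608/(1.5 × 7.06858) = 1.5 + 0.375 = 1.875 m along the plane.

h_p = 1.88 m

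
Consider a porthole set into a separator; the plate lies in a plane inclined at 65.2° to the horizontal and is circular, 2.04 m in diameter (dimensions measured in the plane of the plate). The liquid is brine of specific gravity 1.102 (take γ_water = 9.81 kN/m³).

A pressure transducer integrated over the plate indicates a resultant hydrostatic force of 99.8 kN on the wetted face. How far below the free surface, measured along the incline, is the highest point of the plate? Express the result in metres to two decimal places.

γ = 1.102 × 9.81 = 10.81062 kN/m³.
A = π(1.02)² = 3.26851 m².
From F = γ·h_c·A, the centroid depth is h_c = 99.8/(10.81062 × 3.26851) = 2.82443 m.
Let θ = 65.2° be the plate's angle to the horizontal; measure y along the incline from where the plane meets the free surface. Vertical depth h = y·sinθ with sinθ = 0.907777.
Along the incline, y_c = h_c/sinθ = 2.82443/0.907777 = 3.11137 m.
The centroid is at the centre, 1.02 m below the top of the plate, so the highest point sits at y_top = 3.11137 − 1.02 = 2.09137 m along the incline.

y_top ≈ 2.09 m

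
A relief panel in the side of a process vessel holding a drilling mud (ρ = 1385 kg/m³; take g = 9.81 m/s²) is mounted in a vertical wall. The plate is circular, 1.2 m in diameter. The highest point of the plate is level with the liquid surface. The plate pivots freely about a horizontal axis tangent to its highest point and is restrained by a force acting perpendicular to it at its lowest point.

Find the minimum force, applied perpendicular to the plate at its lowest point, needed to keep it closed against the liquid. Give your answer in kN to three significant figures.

γ = ρg = 1385 × 9.81 / 1000 = 13.58685 kN/m³.
The centroid is at the centre, 0.6 m below the top of the plate, so the centroid depth is h_c = 0.6 m.
A = π(0.6)² = 1.13097 m².
Resultant F = γ·h_c·A = 13.58685 × 0.6 × 1.13097 = 9.21979 kN.
I_c = πr⁴/4 = π × 0.6⁴/4 = 0.101788 m⁴.
Centre of pressure: y_p = y_c + I_c/(y_c·A) = 0.6 + 0.101788/(0.6 × 1.13097) = 0.6 + 0.150001 = 0.750001 m along the plane.
The resultant acts 0.6 + 0.150001 = 0.750001 m (along the plate) below the hinge at the top edge, so the moment about the hinge is M = F × 0.750001 = 9.21979 × 0.750001 = 6.91485 kN·m.
A normal force at the bottom, 1.2 m from the hinge, must supply this moment: P = 6.91485/1.2 = 5.76238 kN.

P ≈ 5.76 kN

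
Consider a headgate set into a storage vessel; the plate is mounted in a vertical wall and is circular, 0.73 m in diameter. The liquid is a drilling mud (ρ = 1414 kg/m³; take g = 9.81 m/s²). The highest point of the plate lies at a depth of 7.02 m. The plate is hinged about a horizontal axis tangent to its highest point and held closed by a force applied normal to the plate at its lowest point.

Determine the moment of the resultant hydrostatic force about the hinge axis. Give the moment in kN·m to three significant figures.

γ = ρg = 1414 × 9.81 / 1000 = 13.87134 kN/m³.
The centroid is at the centre, 0.365 m below the top of the plate, so the centroid depth is h_c = 7.02 + 0.365 = 7.385 m.
A = π(0.365)² = 0.418539 m².
Resultant F = γ·h_c·A = 13.87134 × 7.385 × 0.418539 = 42.8751 kN.
I_c = πr⁴/4 = π × 0.365⁴/4 = 0.01394 m⁴.
Centre of pressure: y_p = y_c + I_c/(y_c·A) = 7.385 + 0.01394/(7.385 × 0.418539) = 7.385 + 0.00451 = 7.38951 m along the plane.
The resultant acts 0.365 + 0.00451 = 0.36951 m (along the plate) below the hinge at the top edge, so the moment about the hinge is M = F × 0.36951 = 42.8751 × 0.36951 = 15.8428 kN·m.

M ≈ 15.8 kN·m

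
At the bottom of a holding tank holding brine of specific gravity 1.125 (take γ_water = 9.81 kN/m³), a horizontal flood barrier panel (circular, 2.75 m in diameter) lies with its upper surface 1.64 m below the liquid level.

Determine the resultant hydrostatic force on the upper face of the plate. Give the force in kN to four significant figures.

γ = 1.125 × 9.81 = 11.03625 kN/m³.
The plate is horizontal, so pressure is uniform at p = γ·h = 11.03625 × 1.64 = 18.0995 kN/m².
A = π(1.375)² = 5.93957 m².
F = p·A = 18.0995 × 5.93957 = 107.503 kN.

F ≈ 107.5 kN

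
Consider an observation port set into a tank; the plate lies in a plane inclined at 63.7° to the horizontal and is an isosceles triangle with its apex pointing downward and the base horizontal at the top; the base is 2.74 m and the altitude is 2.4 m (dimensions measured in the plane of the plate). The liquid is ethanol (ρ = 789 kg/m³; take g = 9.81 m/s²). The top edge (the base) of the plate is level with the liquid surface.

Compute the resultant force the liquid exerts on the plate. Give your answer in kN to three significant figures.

γ = ρg = 789 × 9.81 / 1000 = 7.74009 kN/m³.
Let θ = 63.7° be the plate's angle to the horizontal; measure y along the incline from where the plane meets the free surface. Vertical depth h = y·sinθ with sinθ = 0.896486.
With the apex down, the centroid sits h/3 = 2.4/3 = 0.8 m below the base (the top edge), so y_c = 0.8 m and h_c = 0.8 × 0.896486 = 0.717189 m.
A = ½ × 2.74 × 2.4 = 3.288 m².
Resultant F = γ·h_c·A = 7.74009 × 0.717189 × 3.288 = 18.252 kN.

F ≈ 18.3 kN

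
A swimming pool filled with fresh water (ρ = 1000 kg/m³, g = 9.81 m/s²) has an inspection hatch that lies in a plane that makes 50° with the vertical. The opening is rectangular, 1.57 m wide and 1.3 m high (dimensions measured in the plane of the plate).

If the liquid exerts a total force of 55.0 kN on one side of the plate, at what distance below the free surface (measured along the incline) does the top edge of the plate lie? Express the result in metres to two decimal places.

y_top ≈ 3.62 m

γ = ρg = 1000 × 9.81 = 9810 N/m³ = 9.81 kN/m³.
A = 1.57 × 1.3 = 2.041 m².
From F = γ·h_c·A, the centroid depth is h_c = 55.0/(9.81 × 2.041) = 2.74695 m.
The plate makes 50° with the vertical, i.e. θ = 90° − 50° = 40° to the horizontal. Measuring y along the incline from the free-surface line, vertical depth h = y·sinθ with sinθ = 0.642788.
Along the incline, y_c = h_c/sinθ = 2.74695/0.642788 = 4.27349 m.
The centroid lies 1.3/2 = 0.65 m below the top edge, so the top edge sits at y_top = 4.27349 − 0.65 = 3.62349 m along the incline.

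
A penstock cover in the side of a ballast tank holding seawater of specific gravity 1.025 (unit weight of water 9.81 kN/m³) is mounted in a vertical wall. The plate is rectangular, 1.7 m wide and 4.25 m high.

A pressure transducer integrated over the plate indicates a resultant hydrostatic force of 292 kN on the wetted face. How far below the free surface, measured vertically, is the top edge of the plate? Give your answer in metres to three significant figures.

d_top ≈ 1.89 m

γ = 1.025 × 9.81 = 10.05525 kN/m³.
A = 1.7 × 4.25 = 7.225 m².
From F = γ·h_c·A, the centroid depth is h_c = 292/(10.05525 × 7.225) = 4.01932 m.
The centroid lies 4.25/2 = 2.125 m below the top edge, so the top edge sits at h_top = 4.01932 − 2.125 = 1.89432 m below the surface.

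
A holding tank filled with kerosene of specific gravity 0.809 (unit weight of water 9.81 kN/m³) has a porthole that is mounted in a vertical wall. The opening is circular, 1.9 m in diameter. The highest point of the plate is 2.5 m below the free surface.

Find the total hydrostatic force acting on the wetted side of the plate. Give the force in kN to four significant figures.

F ≈ 77.63 kN

γ = 0.809 × 9.81 = 7.93629 kN/m³.
The centroid is at the centre, 0.95 m below the top of the plate, so the centroid depth is h_c = 2.5 + 0.95 = 3.45 m.
A = π(0.95)² = 2.83529 m².
Resultant F = γ·h_c·A = 7.93629 × 3.45 × 2.83529 = 77.6308 kN.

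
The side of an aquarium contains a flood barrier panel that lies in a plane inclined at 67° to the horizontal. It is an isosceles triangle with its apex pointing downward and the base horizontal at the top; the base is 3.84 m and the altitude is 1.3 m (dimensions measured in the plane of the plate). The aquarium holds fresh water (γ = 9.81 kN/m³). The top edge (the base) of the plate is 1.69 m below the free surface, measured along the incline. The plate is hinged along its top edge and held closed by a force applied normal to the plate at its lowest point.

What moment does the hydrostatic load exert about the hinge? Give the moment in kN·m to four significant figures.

M ≈ 22.85 kN·m

γ = 9.81 kN/m³.
Let θ = 67° be the plate's angle to the horizontal; measure y along the incline from where the plane meets the free surface. Vertical depth h = y·sinθ with sinθ = 0.920505.
With the apex down, the centroid sits h/3 = 1.3/3 = 0.433333 m below the base (the top edge), so y_c = 1.69 + 0.433333 = 2.12333 m and h_c = 2.12333 × 0.920505 = 1.95454 m.
A = ½ × 3.84 × 1.3 = 2.496 m².
Resultant F = γ·h_c·A = 9.81 × 1.95454 × 2.496 = 47.8584 kN.
I_c = b·h³/36 = 3.84 × 1.3³/36 = 0.234347 m⁴.
Centre of pressure: y_p = y_c + I_c/(y_c·A) = 2.12333 + 0.234347/(2.12333 × 2.496) = 2.12333 + 0.0442178 = 2.16755 m along the plane.
The resultant acts 0.433333 + 0.0442178 = 0.477551 m (along the plate) below the hinge at the top edge, so the moment about the hinge is M = F × 0.477551 = 47.8584 × 0.477551 = 22.8548 kN·m.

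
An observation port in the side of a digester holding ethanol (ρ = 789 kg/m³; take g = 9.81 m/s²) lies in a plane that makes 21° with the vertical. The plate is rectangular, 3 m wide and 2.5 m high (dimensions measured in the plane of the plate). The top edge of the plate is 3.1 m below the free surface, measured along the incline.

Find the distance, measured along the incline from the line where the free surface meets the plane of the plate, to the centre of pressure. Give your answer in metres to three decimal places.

y_p = 4.470 m

γ = ρg = 789 × 9.81 / 1000 = 7.74009 kN/m³.
The plate makes 21° with the vertical, i.e. θ = 90° − 21° = 69° to the horizontal. Measuring y along the incline from the free-surface line, vertical depth h = y·sinθ with sinθ = 0.933580.
The centroid lies 2.5/2 = 1.25 m below the top edge, so y_c = 3.1 + 1.25 = 4.35 m and h_c = 4.35 × 0.933580 = 4.06107 m.
A = 3 × 2.5 = 7.5 m².
Resultant F = γ·h_c·A = 7.74009 × 4.06107 × 7.5 = 235.748 kN.
I_c = b·h³/12 = 3 × 2.5³/12 = 3.90625 m⁴.
Centre of pressure: y_p = y_c + I_c/(y_c·A) = 4.35 + 3.90625/(4.35 × 7.5) = 4.35 + 0.119732 = 4.46973 m along the plane.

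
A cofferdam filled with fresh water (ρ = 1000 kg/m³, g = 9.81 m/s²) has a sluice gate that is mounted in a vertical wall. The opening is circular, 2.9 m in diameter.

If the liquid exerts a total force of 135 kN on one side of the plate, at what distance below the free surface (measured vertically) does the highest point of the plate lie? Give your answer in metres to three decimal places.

d_top ≈ 0.633 m

γ = ρg = 1000 × 9.81 = 9810 N/m³ = 9.81 kN/m³.
A = π(1.45)² = 6.6052 m².
From F = γ·h_c·A, the centroid depth is h_c = 135/(9.81 × 6.6052) = 2.08343 m.
The centroid is at the centre, 1.45 m below the top of the plate, so the highest point sits at h_top = 2.08343 − 1.45 = 0.63343 m below the surface.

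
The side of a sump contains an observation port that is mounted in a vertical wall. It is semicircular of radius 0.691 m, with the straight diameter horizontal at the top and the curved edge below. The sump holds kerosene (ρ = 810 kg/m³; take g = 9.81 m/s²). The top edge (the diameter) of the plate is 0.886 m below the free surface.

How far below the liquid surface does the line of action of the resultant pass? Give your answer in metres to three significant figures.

γ = ρg = 810 × 9.81 / 1000 = 7.9461 kN/m³.
The centroid of a semicircle lies 4r/(3π) = 0.29327 m from the diameter, here below the top edge, so the centroid depth is h_c = 0.886 + 0.29327 = 1.17927 m.
A = πr²/2 = π × 0.691²/2 = 0.750025 m².
Resultant F = γ·h_c·A = 7.9461 × 1.17927 × 0.750025 = 7.02818 kN.
I_c = (π/8 − 8/(9π))·r⁴ = 0.109757 × 0.691⁴ = 0.0250233 m⁴.
Centre of pressure: y_p = y_c + I_c/(y_c·A) = 1.17927 + 0.0250233/(1.17927 × 0.750025) = 1.17927 + 0.0282915 = 1.20756 m along the plane.

h_p = 1.21 m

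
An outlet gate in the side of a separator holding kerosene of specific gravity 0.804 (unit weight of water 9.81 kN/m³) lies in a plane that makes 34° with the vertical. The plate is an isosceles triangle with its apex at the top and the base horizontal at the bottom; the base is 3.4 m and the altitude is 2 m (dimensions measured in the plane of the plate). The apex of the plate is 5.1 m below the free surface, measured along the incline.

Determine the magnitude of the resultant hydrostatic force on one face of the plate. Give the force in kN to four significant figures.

γ = 0.804 × 9.81 = 7.88724 kN/m³.
The plate makes 34° with the vertical, i.e. θ = 90° − 34° = 56° to the horizontal. Measuring y along the incline from the free-surface line, vertical depth h = y·sinθ with sinθ = 0.829038.
With the apex up, the centroid sits 2h/3 = 2 × 2/3 = 1.33333 m below the apex, so y_c = 5.1 + 1.33333 = 6.43333 m and h_c = 6.43333 × 0.829038 = 5.33348 m.
A = ½ × 3.4 × 2 = 3.4 m².
Resultant F = γ·h_c·A = 7.88724 × 5.33348 × 3.4 = 143.026 kN.

F ≈ 143.0 kN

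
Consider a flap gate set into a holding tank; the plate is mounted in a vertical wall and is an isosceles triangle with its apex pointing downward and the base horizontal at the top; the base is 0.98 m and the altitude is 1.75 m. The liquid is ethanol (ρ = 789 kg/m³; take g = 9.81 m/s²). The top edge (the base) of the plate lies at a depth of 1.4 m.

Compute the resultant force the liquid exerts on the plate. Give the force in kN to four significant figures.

F ≈ 13.16 kN

γ = ρg = 789 × 9.81 / 1000 = 7.74009 kN/m³.
With the apex down, the centroid sits h/3 = 1.75/3 = 0.583333 m below the base (the top edge), so the centroid depth is h_c = 1.4 + 0.583333 = 1.98333 m.
A = ½ × 0.98 × 1.75 = 0.8575 m².
Resultant F = γ·h_c·A = 7.74009 × 1.98333 × 0.8575 = 13.1636 kN.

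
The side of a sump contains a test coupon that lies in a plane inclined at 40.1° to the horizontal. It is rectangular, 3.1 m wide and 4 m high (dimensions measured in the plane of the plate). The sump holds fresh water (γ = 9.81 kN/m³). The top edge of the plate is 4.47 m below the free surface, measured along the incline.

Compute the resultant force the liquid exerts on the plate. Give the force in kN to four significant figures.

F ≈ 506.9 kN

γ = 9.81 kN/m³.
Let θ = 40.1° be the plate's angle to the horizontal; measure y along the incline from where the plane meets the free surface. Vertical depth h = y·sinθ with sinθ = 0.644124.
The centroid lies 4/2 = 2 m below the top edge, so y_c = 4.47 + 2 = 6.47 m and h_c = 6.47 × 0.644124 = 4.16748 m.
A = 3.1 × 4 = 12.4 m².
Resultant F = γ·h_c·A = 9.81 × 4.16748 × 12.4 = 506.949 kN.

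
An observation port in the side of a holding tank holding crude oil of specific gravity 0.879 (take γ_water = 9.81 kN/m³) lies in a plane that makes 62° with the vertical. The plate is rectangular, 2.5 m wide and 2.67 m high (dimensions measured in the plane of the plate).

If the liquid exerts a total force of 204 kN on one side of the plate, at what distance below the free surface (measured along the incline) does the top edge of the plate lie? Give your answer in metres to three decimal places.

γ = 0.879 × 9.81 = 8.62299 kN/m³.
A = 2.5 × 2.67 = 6.675 m².
From F = γ·h_c·A, the centroid depth is h_c = 204/(8.62299 × 6.675) = 3.54422 m.
The plate makes 62° with the vertical, i.e. θ = 90° − 62° = 28° to the horizontal. Measuring y along the incline from the free-surface line, vertical depth h = y·sinθ with sinθ = 0.469472.
Along the incline, y_c = h_c/sinθ = 3.54422/0.469472 = 7.54937 m.
The centroid lies 2.67/2 = 1.335 m below the top edge, so the top edge sits at y_top = 7.54937 − 1.335 = 6.21437 m along the incline.

y_top ≈ 6.214 m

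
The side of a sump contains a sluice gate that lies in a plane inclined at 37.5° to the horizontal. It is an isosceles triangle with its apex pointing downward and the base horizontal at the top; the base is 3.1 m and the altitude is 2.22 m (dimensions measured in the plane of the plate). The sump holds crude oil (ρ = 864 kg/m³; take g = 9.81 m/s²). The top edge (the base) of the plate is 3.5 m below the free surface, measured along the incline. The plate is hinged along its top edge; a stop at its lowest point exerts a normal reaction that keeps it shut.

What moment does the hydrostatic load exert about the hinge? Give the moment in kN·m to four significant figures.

γ = ρg = 864 × 9.81 / 1000 = 8.47584 kN/m³.
Let θ = 37.5° be the plate's angle to the horizontal; measure y along the incline from where the plane meets the free surface. Vertical depth h = y·sinθ with sinθ = 0.608761.
With the apex down, the centroid sits h/3 = 2.22/3 = 0.74 m below the base (the top edge), so y_c = 3.5 + 0.74 = 4.24 m and h_c = 4.24 × 0.608761 = 2.58115 m.
A = ½ × 3.1 × 2.22 = 3.441 m².
Resultant F = γ·h_c·A = 8.47584 × 2.58115 × 3.441 = 75.2802 kN.
I_c = b·h³/36 = 3.1 × 2.22³/36 = 0.942146 m⁴.
Centre of pressure: y_p = y_c + I_c/(y_c·A) = 4.24 + 0.942146/(4.24 × 3.441) = 4.24 + 0.0645755 = 4.30458 m along the plane.
The resultant acts 0.74 + 0.0645755 = 0.804575 m (along the plate) below the hinge at the top edge, so the moment about the hinge is M = F × 0.804575 = 75.2802 × 0.804575 = 60.5686 kN·m.

M ≈ 60.57 kN·m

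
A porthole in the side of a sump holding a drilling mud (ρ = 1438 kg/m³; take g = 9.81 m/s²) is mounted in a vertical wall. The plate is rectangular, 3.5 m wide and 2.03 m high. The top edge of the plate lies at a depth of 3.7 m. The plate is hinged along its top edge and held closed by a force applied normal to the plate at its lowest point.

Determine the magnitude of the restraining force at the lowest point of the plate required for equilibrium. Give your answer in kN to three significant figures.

γ = ρg = 1438 × 9.81 / 1000 = 14.10678 kN/m³.
The centroid lies 2.03/2 = 1.015 m below the top edge, so the centroid depth is h_c = 3.7 + 1.015 = 4.715 m.
A = 3.5 × 2.03 = 7.105 m².
Resultant F = γ·h_c·A = 14.10678 × 4.715 × 7.105 = 472.578 kN.
I_c = b·h³/12 = 3.5 × 2.03³/12 = 2.43992 m⁴.
Centre of pressure: y_p = y_c + I_c/(y_c·A) = 4.715 + 2.43992/(4.715 × 7.105) = 4.715 + 0.0728333 = 4.78783 m along the plane.
The resultant acts 1.015 + 0.0728333 = 1.08783 m (along the plate) below the hinge at the top edge, so the moment about the hinge is M = F × 1.08783 = 472.578 × 1.08783 = 514.085 kN·m.
A normal force at the bottom, 2.03 m from the hinge, must supply this moment: P = 514.085/2.03 = 253.244 kN.

P ≈ 253 kN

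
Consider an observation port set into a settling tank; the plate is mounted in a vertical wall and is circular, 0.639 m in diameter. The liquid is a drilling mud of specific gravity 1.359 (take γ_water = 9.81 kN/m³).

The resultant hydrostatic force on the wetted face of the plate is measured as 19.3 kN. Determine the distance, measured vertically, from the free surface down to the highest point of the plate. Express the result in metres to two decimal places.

d_top ≈ 4.19 m

γ = 1.359 × 9.81 = 13.33179 kN/m³.
A = π(0.3195)² = 0.320695 m².
From F = γ·h_c·A, the centroid depth is h_c = 19.3/(13.33179 × 0.320695) = 4.51416 m.
The centroid is at the centre, 0.3195 m below the top of the plate, so the highest point sits at h_top = 4.51416 − 0.3195 = 4.19466 m below the surface.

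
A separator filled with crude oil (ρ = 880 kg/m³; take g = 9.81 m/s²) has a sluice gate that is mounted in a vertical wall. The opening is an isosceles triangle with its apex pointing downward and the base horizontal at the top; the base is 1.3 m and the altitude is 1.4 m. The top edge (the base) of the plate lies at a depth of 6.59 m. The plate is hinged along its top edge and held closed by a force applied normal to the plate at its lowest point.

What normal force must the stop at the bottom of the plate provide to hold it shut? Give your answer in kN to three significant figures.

P ≈ 19.1 kN

γ = ρg = 880 × 9.81 / 1000 = 8.6328 kN/m³.
With the apex down, the centroid sits h/3 = 1.4/3 = 0.466667 m below the base (the top edge), so the centroid depth is h_c = 6.59 + 0.466667 = 7.05667 m.
A = ½ × 1.3 × 1.4 = 0.91 m².
Resultant F = γ·h_c·A = 8.6328 × 7.05667 × 0.91 = 55.4361 kN.
I_c = b·h³/36 = 1.3 × 1.4³/36 = 0.0990889 m⁴.
Centre of pressure: y_p = y_c + I_c/(y_c·A) = 7.05667 + 0.0990889/(7.05667 × 0.91) = 7.05667 + 0.0154306 = 7.0721 m along the plane.
The resultant acts 0.466667 + 0.0154306 = 0.482098 m (along the plate) below the hinge at the top edge, so the moment about the hinge is M = F × 0.482098 = 55.4361 × 0.482098 = 26.7256 kN·m.
A normal force at the bottom, 1.4 m from the hinge, must supply this moment: P = 26.7256/1.4 = 19.0897 kN.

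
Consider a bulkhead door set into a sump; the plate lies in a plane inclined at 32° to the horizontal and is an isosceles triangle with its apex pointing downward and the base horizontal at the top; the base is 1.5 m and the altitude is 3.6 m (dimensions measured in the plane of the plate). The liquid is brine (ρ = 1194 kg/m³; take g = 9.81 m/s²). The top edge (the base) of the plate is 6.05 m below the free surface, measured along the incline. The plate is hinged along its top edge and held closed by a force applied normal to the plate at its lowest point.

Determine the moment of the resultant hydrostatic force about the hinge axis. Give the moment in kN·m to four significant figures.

γ = ρg = 1194 × 9.81 / 1000 = 11.71314 kN/m³.
Let θ = 32° be the plate's angle to the horizontal; measure y along the incline from where the plane meets the free surface. Vertical depth h = y·sinθ with sinθ = 0.529919.
With the apex down, the centroid sits h/3 = 3.6/3 = 1.2 m below the base (the top edge), so y_c = 6.05 + 1.2 = 7.25 m and h_c = 7.25 × 0.529919 = 3.84191 m.
A = ½ × 1.5 × 3.6 = 2.7 m².
Resultant F = γ·h_c·A = 11.71314 × 3.84191 × 2.7 = 121.502 kN.
I_c = b·h³/36 = 1.5 × 3.6³/36 = 1.944 m⁴.
Centre of pressure: y_p = y_c + I_c/(y_c·A) = 7.25 + 1.944/(7.25 × 2.7) = 7.25 + 0.0993103 = 7.34931 m along the plane.
The resultant acts 1.2 + 0.0993103 = 1.29931 m (along the plate) below the hinge at the top edge, so the moment about the hinge is M = F × 1.29931 = 121.502 × 1.29931 = 157.869 kN·m.

M ≈ 157.9 kN·m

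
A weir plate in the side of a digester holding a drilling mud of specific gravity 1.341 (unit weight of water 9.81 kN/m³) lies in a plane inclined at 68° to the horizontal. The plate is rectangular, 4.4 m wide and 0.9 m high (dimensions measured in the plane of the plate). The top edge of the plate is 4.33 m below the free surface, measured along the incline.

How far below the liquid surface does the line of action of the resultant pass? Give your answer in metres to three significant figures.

γ = 1.341 × 9.81 = 13.15521 kN/m³.
Let θ = 68° be the plate's angle to the horizontal; measure y along the incline from where the plane meets the free surface. Vertical depth h = y·sinθ with sinθ = 0.927184.
The centroid lies 0.9/2 = 0.45 m below the top edge, so y_c = 4.33 + 0.45 = 4.78 m and h_c = 4.78 × 0.927184 = 4.43194 m.
A = 4.4 × 0.9 = 3.96 m².
Resultant F = γ·h_c·A = 13.15521 × 4.43194 × 3.96 = 230.88 kN.
I_c = b·h³/12 = 4.4 × 0.9³/12 = 0.2673 m⁴.
Centre of pressure: y_p = y_c + I_c/(y_c·A) = 4.78 + 0.2673/(4.78 × 3.96) = 4.78 + 0.0141213 = 4.79412 m along the plane.
Vertically, h_p = y_p·sinθ = 4.79412 × 0.927184 = 4.44503 m.

h_p = 4.45 m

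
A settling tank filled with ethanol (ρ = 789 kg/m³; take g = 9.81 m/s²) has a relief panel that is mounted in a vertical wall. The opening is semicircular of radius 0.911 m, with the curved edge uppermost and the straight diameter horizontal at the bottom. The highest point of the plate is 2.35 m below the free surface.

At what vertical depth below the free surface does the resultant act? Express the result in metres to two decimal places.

h_p = 2.89 m

γ = ρg = 789 × 9.81 / 1000 = 7.74009 kN/m³.
The centroid lies 4r/(3π) = 0.38664 m above the diameter, so r − 4r/(3π) = 0.911 − 0.38664 = 0.52436 m below the topmost point, so the centroid depth is h_c = 2.35 + 0.52436 = 2.87436 m.
A = πr²/2 = π × 0.911²/2 = 1.30364 m².
Resultant F = γ·h_c·A = 7.74009 × 2.87436 × 1.30364 = 29.0031 kN.
I_c = (π/8 − 8/(9π))·r⁴ = 0.109757 × 0.911⁴ = 0.0755972 m⁴.
Centre of pressure: y_p = y_c + I_c/(y_c·A) = 2.87436 + 0.0755972/(2.87436 × 1.30364) = 2.87436 + 0.0201747 = 2.89453 m along the plane.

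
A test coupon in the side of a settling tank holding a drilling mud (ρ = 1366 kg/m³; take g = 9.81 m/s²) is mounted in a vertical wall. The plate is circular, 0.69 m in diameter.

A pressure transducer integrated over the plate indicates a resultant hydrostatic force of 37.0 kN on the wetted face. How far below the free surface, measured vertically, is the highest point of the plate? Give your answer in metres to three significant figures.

d_top ≈ 7.04 m

γ = ρg = 1366 × 9.81 / 1000 = 13.40046 kN/m³.
A = π(0.345)² = 0.373928 m².
From F = γ·h_c·A, the centroid depth is h_c = 37.0/(13.40046 × 0.373928) = 7.38404 m.
The centroid is at the centre, 0.345 m below the top of the plate, so the highest point sits at h_top = 7.38404 − 0.345 = 7.03904 m below the surface.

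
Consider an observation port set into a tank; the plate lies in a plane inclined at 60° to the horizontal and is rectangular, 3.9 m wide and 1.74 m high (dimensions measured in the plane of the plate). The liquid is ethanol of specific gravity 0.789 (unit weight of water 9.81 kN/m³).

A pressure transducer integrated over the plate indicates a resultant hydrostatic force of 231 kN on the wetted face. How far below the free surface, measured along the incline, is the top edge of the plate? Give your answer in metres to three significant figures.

γ = 0.789 × 9.81 = 7.74009 kN/m³.
A = 3.9 × 1.74 = 6.786 m².
From F = γ·h_c·A, the centroid depth is h_c = 231/(7.74009 × 6.786) = 4.39797 m.
Let θ = 60° be the plate's angle to the horizontal; measure y along the incline from where the plane meets the free surface. Vertical depth h = y·sinθ with sinθ = 0.866025.
Along the incline, y_c = h_c/sinθ = 4.39797/0.866025 = 5.07834 m.
The centroid lies 1.74/2 = 0.87 m below the top edge, so the top edge sits at y_top = 5.07834 − 0.87 = 4.20834 m along the incline.

y_top ≈ 4.21 m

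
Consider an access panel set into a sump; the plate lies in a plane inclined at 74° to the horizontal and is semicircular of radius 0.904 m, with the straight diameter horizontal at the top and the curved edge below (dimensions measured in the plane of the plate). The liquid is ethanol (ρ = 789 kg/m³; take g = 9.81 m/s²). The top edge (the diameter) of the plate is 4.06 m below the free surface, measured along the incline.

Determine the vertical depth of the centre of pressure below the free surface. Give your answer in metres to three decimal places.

h_p = 4.284 m

γ = ρg = 789 × 9.81 / 1000 = 7.74009 kN/m³.
Let θ = 74° be the plate's angle to the horizontal; measure y along the incline from where the plane meets the free surface. Vertical depth h = y·sinθ with sinθ = 0.961262.
The centroid of a semicircle lies 4r/(3π) = 0.38367 m from the diameter, here below the top edge, so y_c = 4.06 + 0.38367 = 4.44367 m and h_c = 4.44367 × 0.961262 = 4.27153 m.
A = πr²/2 = π × 0.904²/2 = 1.28368 m².
Resultant F = γ·h_c·A = 7.74009 × 4.27153 × 1.28368 = 42.4411 kN.
I_c = (π/8 − 8/(9π))·r⁴ = 0.109757 × 0.904⁴ = 0.0733003 m⁴.
Centre of pressure: y_p = y_c + I_c/(y_c·A) = 4.44367 + 0.0733003/(4.44367 × 1.28368) = 4.44367 + 0.0128501 = 4.45652 m along the plane.
Vertically, h_p = y_p·sinθ = 4.45652 × 0.961262 = 4.28388 m.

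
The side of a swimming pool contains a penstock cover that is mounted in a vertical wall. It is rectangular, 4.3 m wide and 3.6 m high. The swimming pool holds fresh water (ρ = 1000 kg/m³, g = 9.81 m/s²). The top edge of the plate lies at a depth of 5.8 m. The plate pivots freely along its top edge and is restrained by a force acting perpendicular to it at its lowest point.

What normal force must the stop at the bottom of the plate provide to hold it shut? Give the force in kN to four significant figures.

P ≈ 622.6 kN

γ = ρg = 1000 × 9.81 = 9810 N/m³ = 9.81 kN/m³.
The centroid lies 3.6/2 = 1.8 m below the top edge, so the centroid depth is h_c = 5.8 + 1.8 = 7.6 m.
A = 4.3 × 3.6 = 15.48 m².
Resultant F = γ·h_c·A = 9.81 × 7.6 × 15.48 = 1154.13 kN.
I_c = b·h³/12 = 4.3 × 3.6³/12 = 16.7184 m⁴.
Centre of pressure: y_p = y_c + I_c/(y_c·A) = 7.6 + 16.7184/(7.6 × 15.48) = 7.6 + 0.142105 = 7.7421 m along the plane.
The resultant acts 1.8 + 0.142105 = 1.9421 m (along the plate) below the hinge at the top edge, so the moment about the hinge is M = F × 1.9421 = 1154.13 × 1.9421 = 2241.44 kN·m.
A normal force at the bottom, 3.6 m from the hinge, must supply this moment: P = 2241.44/3.6 = 622.622 kN.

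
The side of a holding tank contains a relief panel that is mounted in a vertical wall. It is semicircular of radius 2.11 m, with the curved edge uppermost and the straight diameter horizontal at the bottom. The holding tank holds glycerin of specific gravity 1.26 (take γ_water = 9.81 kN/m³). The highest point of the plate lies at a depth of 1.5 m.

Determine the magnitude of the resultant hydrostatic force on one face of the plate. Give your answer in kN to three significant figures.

F ≈ 235 kN

γ = 1.26 × 9.81 = 12.3606 kN/m³.
The centroid lies 4r/(3π) = 0.895512 m above the diameter, so r − 4r/(3π) = 2.11 − 0.895512 = 1.21449 m below the topmost point, so the centroid depth is h_c = 1.5 + 1.21449 = 2.71449 m.
A = πr²/2 = π × 2.11²/2 = 6.99334 m².
Resultant F = γ·h_c·A = 12.3606 × 2.71449 × 6.99334 = 234.646 kN.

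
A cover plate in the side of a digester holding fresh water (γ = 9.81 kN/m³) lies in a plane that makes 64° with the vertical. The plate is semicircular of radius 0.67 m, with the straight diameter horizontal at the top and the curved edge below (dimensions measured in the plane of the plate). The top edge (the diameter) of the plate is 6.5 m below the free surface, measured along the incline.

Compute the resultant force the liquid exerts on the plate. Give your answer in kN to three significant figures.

F ≈ 20.6 kN

γ = 9.81 kN/m³.
The plate makes 64° with the vertical, i.e. θ = 90° − 64° = 26° to the horizontal. Measuring y along the incline from the free-surface line, vertical depth h = y·sinθ with sinθ = 0.438371.
The centroid of a semicircle lies 4r/(3π) = 0.284357 m from the diameter, here below the top edge, so y_c = 6.5 + 0.284357 = 6.78436 m and h_c = 6.78436 × 0.438371 = 2.97407 m.
A = πr²/2 = π × 0.67²/2 = 0.70513 m².
Resultant F = γ·h_c·A = 9.81 × 2.97407 × 0.70513 = 20.5726 kN.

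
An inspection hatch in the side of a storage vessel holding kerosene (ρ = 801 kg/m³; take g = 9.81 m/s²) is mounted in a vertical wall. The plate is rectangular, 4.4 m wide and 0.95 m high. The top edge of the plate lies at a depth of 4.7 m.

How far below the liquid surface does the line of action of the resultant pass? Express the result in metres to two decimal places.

γ = ρg = 801 × 9.81 / 1000 = 7.85781 kN/m³.
The centroid lies 0.95/2 = 0.475 m below the top edge, so the centroid depth is h_c = 4.7 + 0.475 = 5.175 m.
A = 4.4 × 0.95 = 4.18 m².
Resultant F = γ·h_c·A = 7.85781 × 5.175 × 4.18 = 169.976 kN.
I_c = b·h³/12 = 4.4 × 0.95³/12 = 0.314371 m⁴.
Centre of pressure: y_p = y_c + I_c/(y_c·A) = 5.175 + 0.314371/(5.175 × 4.18) = 5.175 + 0.014533 = 5.18953 m along the plane.

h_p = 5.19 m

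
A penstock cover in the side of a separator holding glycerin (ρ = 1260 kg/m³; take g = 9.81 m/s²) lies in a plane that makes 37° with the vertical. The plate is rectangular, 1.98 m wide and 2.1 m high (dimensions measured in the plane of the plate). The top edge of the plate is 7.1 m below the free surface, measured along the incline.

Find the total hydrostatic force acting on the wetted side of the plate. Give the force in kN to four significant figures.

F ≈ 334.5 kN

γ = ρg = 1260 × 9.81 / 1000 = 12.3606 kN/m³.
The plate makes 37° with the vertical, i.e. θ = 90° − 37° = 53° to the horizontal. Measuring y along the incline from the free-surface line, vertical depth h = y·sinθ with sinθ = 0.798636.
The centroid lies 2.1/2 = 1.05 m below the top edge, so y_c = 7.1 + 1.05 = 8.15 m and h_c = 8.15 × 0.798636 = 6.50888 m.
A = 1.98 × 2.1 = 4.158 m².
Resultant F = γ·h_c·A = 12.3606 × 6.50888 × 4.158 = 334.526 kN.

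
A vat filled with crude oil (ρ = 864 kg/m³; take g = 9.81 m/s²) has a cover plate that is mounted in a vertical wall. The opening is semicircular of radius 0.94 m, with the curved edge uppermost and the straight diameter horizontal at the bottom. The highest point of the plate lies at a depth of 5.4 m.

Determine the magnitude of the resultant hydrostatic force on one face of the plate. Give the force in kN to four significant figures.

γ = ρg = 864 × 9.81 / 1000 = 8.47584 kN/m³.
The centroid lies 4r/(3π) = 0.398948 m above the diameter, so r − 4r/(3π) = 0.94 − 0.398948 = 0.541052 m below the topmost point, so the centroid depth is h_c = 5.4 + 0.541052 = 5.94105 m.
A = πr²/2 = π × 0.94²/2 = 1.38796 m².
Resultant F = γ·h_c·A = 8.47584 × 5.94105 × 1.38796 = 69.8913 kN.

F ≈ 69.89 kN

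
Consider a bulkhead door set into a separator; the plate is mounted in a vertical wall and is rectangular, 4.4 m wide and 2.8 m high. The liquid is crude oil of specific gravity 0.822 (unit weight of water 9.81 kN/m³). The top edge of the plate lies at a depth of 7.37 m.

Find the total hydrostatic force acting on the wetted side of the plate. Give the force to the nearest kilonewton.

γ = 0.822 × 9.81 = 8.06382 kN/m³.
The centroid lies 2.8/2 = 1.4 m below the top edge, so the centroid depth is h_c = 7.37 + 1.4 = 8.77 m.
A = 4.4 × 2.8 = 12.32 m².
Resultant F = γ·h_c·A = 8.06382 × 8.77 × 12.32 = 871.267 kN.

F ≈ 871 kN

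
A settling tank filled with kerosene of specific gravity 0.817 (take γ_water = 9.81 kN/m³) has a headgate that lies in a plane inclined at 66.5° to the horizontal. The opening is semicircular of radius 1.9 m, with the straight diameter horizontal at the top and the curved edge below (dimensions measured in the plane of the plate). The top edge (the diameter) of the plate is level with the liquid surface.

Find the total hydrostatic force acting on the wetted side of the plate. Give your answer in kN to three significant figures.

F ≈ 33.6 kN

γ = 0.817 × 9.81 = 8.01477 kN/m³.
Let θ = 66.5° be the plate's angle to the horizontal; measure y along the incline from where the plane meets the free surface. Vertical depth h = y·sinθ with sinθ = 0.917060.
The centroid of a semicircle lies 4r/(3π) = 0.806385 m from the diameter, here below the top edge, so y_c = 0.806385 m and h_c = 0.806385 × 0.917060 = 0.739503 m.
A = πr²/2 = π × 1.9²/2 = 5.67057 m².
Resultant F = γ·h_c·A = 8.01477 × 0.739503 × 5.67057 = 33.6092 kN.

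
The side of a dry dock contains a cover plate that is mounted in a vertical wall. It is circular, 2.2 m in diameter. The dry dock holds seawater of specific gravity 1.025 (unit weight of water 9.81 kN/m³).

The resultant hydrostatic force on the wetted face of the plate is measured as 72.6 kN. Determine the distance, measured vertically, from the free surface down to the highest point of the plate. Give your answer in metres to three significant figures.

d_top ≈ 0.799 m

γ = 1.025 × 9.81 = 10.05525 kN/m³.
A = π(1.1)² = 3.80133 m².
From F = γ·h_c·A, the centroid depth is h_c = 72.6/(10.05525 × 3.80133) = 1.89936 m.
The centroid is at the centre, 1.1 m below the top of the plate, so the highest point sits at h_top = 1.89936 − 1.1 = 0.79936 m below the surface.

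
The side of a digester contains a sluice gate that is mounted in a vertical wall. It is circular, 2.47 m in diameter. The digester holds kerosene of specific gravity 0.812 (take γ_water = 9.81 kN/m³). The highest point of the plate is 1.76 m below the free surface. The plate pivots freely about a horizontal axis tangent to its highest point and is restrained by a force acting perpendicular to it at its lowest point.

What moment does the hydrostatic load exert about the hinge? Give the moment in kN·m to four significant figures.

M ≈ 155.7 kN·m

γ = 0.812 × 9.81 = 7.96572 kN/m³.
The centroid is at the centre, 1.235 m below the top of the plate, so the centroid depth is h_c = 1.76 + 1.235 = 2.995 m.
A = π(1.235)² = 4.79164 m².
Resultant F = γ·h_c·A = 7.96572 × 2.995 × 4.79164 = 114.316 kN.
I_c = πr⁴/4 = π × 1.235⁴/4 = 1.82708 m⁴.
Centre of pressure: y_p = y_c + I_c/(y_c·A) = 2.995 + 1.82708/(2.995 × 4.79164) = 2.995 + 0.127314 = 3.12231 m along the plane.
The resultant acts 1.235 + 0.127314 = 1.36231 m (along the plate) below the hinge at the top edge, so the moment about the hinge is M = F × 1.36231 = 114.316 × 1.36231 = 155.734 kN·m.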